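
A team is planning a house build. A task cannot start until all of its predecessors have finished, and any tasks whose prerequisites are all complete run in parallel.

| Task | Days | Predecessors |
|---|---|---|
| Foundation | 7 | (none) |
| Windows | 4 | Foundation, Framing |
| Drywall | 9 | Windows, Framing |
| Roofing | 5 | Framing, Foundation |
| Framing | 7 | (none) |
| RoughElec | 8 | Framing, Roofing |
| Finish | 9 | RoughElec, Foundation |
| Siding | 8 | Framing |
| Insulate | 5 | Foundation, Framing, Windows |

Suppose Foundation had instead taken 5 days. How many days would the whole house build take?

29

Actual critical path: Foundation→Roofing→RoughElec→Finish = 7+5+8+9 = 29 ⇒ 29 days.
Foundation is on the critical path; changing it to 5 makes that path 27 days.
New critical path: Framing→Roofing→RoughElec→Finish = 7+5+8+9 = 29 ⇒ 29 days.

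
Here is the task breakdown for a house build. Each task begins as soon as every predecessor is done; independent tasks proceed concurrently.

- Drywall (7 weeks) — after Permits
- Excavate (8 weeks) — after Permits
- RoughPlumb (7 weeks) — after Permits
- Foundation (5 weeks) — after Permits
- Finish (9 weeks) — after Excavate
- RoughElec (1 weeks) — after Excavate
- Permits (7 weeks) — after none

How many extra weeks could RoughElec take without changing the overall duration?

8

The longest chain is Permits→Excavate→Finish = 7+8+9 = 24; overall finish 24 weeks.
Longest path through RoughElec: 16 weeks (earliest finish 16, latest finish 24).
Slack of RoughElec = 23 − 15 = 8 weeks.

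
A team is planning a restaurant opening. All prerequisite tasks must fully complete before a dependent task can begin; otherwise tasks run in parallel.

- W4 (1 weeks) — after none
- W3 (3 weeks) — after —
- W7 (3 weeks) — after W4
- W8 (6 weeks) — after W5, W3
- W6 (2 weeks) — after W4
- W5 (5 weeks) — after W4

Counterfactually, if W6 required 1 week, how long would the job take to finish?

12

The binding path is W4→W5→W8 = 1+5+6 = 12; finish at 12 weeks.
W6 is off the critical path — its longest chain is 3 weeks, giving 9 of slack.
That remains the longest chain; total 12 weeks.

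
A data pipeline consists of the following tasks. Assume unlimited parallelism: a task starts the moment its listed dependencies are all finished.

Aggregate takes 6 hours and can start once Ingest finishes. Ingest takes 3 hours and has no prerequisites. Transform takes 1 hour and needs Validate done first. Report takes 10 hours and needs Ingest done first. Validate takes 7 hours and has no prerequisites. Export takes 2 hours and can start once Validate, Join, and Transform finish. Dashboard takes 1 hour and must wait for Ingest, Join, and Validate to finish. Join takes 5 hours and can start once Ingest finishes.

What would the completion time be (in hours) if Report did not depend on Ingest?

10

Before: longest chain Ingest→Report = 3+10 = 13, finish 13.
Without Ingest→Report, Report's earliest start moves from 3 to 0.
After: Ingest→Join→Export = 3+5+2 = 10 → 10 hours.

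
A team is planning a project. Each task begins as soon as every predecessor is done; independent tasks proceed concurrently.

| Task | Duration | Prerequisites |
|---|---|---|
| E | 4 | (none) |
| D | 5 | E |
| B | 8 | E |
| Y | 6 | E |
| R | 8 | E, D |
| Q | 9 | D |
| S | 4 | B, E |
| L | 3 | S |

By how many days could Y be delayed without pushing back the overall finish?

9

The longest chain is E→B→S→L = 4+8+4+3 = 19; overall finish 19 days.
Y finishes as early as 10 and must finish by 19.
Slack of Y = 13 − 4 = 9 days.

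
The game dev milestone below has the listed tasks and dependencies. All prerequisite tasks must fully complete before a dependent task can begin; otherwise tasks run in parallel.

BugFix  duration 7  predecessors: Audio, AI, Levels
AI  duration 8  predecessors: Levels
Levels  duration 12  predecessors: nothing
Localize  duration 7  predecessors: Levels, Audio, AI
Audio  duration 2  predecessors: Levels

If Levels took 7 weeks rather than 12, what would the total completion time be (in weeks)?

22

Critical path before the change: Levels→AI→BugFix = 12+8+7 = 27 giving 27 weeks.
Levels lies on that path, so at 7 weeks the path becomes 22 weeks.
No other chain overtakes it, so the finish is 22 weeks.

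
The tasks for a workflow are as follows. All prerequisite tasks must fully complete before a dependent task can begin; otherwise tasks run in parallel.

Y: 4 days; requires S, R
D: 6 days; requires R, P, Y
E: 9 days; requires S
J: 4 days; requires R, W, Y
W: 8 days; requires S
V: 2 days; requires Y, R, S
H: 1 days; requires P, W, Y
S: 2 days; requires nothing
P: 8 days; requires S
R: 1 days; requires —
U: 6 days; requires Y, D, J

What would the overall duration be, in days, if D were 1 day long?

20

Critical path before the change: S→P→D→U = 2+8+6+6 = 22 giving 22 days.
D lies on that path, so at 1 day the path becomes 17 days.
New critical path: S→W→J→U = 2+8+4+6 = 20 ⇒ 20 days.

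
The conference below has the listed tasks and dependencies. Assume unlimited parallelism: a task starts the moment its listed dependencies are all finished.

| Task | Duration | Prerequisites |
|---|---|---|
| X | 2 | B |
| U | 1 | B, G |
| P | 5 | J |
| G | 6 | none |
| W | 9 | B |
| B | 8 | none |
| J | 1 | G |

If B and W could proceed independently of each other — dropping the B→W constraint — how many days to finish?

Before: longest chain B→W = 8+9 = 17, finish 17.
Without B→W, W's earliest start moves from 8 to 0.
The longest chain is now G→J→P = 6+1+5 = 12, so the job takes 12 days.

12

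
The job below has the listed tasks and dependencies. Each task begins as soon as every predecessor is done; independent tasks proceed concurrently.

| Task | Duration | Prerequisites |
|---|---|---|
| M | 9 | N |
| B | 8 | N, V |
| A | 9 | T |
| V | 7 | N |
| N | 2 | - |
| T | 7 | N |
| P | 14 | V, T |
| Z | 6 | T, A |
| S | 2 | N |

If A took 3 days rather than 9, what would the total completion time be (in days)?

Critical path before the change: N→T→A→Z = 2+7+9+6 = 24 giving 24 days.
A is on the critical path; changing it to 3 makes that path 18 days.
Now N→T→P = 2+7+14 = 23 is longest, so the finish becomes 23 days.

23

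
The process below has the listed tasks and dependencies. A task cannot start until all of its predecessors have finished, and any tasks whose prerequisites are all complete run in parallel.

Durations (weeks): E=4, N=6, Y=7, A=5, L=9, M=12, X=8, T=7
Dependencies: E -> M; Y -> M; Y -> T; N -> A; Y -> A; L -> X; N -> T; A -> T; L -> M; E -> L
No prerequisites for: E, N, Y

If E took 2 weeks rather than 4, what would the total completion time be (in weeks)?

23

Critical path before the change: E→L→M = 4+9+12 = 25 giving 25 weeks.
Since E is critical, the -2 change carries straight to that chain (now 23 weeks).
The critical path is still E→L→M; finish is now 23 weeks.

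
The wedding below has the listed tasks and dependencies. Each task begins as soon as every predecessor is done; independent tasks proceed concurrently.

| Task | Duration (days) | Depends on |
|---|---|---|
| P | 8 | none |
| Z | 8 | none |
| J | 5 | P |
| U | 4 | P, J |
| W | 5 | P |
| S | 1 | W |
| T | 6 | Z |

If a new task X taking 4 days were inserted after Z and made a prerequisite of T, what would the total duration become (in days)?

18

Originally the schedule takes 17 days.
With X inserted, T now waits for max(Z, X).
New critical path: Z→X→T = 8+4+6 = 18 ⇒ 18 days.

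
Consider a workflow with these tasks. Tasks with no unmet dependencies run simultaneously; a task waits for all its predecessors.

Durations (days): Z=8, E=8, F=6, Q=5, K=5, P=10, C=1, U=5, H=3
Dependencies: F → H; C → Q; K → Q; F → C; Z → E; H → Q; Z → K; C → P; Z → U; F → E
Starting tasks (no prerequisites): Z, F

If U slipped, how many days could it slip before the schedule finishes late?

Critical path: Z→K→Q = 8+5+5 = 18, so the finish is 18 days.
U finishes as early as 13 and must finish by 18.
So U can slip 18 − 13 = 5 days.

5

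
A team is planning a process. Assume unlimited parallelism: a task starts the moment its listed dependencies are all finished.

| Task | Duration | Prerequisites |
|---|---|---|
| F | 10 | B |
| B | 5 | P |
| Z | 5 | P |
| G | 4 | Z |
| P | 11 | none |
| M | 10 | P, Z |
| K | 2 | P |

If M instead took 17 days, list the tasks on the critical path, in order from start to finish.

Critical path before the change: P→Z→M = 11+5+10 = 26 giving 26 days.
Since M is critical, the +7 change carries straight to that chain (now 33 days).
The critical path is still P→Z→M; finish is now 33 days.

P, Z, M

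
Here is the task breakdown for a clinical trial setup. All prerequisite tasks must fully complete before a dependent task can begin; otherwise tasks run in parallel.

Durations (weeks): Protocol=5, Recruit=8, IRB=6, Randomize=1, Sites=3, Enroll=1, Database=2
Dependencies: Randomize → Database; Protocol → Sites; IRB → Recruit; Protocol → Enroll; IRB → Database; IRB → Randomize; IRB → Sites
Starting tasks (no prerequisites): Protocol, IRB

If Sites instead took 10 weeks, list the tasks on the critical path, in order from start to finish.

Baseline: IRB→Recruit = 6+8 = 14 → 14 weeks.
The longest path through Sites is only 9 weeks, so Sites has float 5.
New critical path: IRB→Sites = 6+10 = 16 ⇒ 16 weeks.

IRB, Sites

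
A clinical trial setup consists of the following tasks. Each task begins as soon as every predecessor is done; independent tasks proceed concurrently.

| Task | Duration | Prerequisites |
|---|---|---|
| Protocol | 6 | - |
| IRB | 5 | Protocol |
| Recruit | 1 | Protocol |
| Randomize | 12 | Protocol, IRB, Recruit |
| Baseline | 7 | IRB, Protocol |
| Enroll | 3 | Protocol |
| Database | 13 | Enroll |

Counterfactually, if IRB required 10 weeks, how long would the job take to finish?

Critical path before the change: Protocol→IRB→Randomize = 6+5+12 = 23 giving 23 weeks.
Since IRB is critical, the +5 change carries straight to that chain (now 28 weeks).
That remains the longest chain; total 28 weeks.

28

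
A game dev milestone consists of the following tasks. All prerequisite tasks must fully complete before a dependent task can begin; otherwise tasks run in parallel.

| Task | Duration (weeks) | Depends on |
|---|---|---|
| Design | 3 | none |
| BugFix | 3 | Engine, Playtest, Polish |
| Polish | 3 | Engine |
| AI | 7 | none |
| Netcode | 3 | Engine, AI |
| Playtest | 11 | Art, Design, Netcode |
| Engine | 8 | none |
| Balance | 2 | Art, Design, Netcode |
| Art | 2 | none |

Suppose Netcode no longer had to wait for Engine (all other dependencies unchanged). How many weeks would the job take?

Original critical path: Engine→Netcode→Playtest→BugFix = 8+3+11+3 = 25 ⇒ 25 weeks.
Without Engine→Netcode, Netcode's earliest start moves from 8 to 7.
New critical path: AI→Netcode→Playtest→BugFix = 7+3+11+3 = 24 ⇒ 24 weeks.

24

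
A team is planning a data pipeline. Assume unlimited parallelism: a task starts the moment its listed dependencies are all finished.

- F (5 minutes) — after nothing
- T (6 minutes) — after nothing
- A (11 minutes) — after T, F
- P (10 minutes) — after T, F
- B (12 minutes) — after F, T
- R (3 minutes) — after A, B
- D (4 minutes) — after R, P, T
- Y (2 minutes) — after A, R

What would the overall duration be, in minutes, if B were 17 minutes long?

30

Baseline: T→B→R→D = 6+12+3+4 = 25 → 25 minutes.
Since B is critical, the +5 change carries straight to that chain (now 30 minutes).
That remains the longest chain; total 30 minutes.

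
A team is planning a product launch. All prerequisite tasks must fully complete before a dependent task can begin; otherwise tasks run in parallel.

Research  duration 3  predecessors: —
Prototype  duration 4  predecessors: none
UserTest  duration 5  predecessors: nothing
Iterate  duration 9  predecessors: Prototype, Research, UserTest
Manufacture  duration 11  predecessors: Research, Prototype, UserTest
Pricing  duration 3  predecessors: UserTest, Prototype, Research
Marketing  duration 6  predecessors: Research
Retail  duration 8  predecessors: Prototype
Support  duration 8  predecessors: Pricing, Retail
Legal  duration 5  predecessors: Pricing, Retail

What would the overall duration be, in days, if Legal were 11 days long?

23

Baseline: Prototype→Retail→Support = 4+8+8 = 20 → 20 days.
Legal has 3 days of float (longest path through it is 17).
New critical path: Prototype→Retail→Legal = 4+8+11 = 23 ⇒ 23 days.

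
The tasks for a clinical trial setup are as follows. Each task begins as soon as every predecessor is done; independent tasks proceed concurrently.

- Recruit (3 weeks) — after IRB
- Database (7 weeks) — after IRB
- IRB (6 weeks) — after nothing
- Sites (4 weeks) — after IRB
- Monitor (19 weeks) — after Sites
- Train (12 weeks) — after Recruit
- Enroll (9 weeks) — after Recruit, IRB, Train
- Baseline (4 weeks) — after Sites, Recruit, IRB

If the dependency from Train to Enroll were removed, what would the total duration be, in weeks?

29

Before: longest chain IRB→Recruit→Train→Enroll = 6+3+12+9 = 30, finish 30.
Without Train→Enroll, Enroll's earliest start moves from 21 to 9.
New critical path: IRB→Sites→Monitor = 6+4+19 = 29 ⇒ 29 weeks.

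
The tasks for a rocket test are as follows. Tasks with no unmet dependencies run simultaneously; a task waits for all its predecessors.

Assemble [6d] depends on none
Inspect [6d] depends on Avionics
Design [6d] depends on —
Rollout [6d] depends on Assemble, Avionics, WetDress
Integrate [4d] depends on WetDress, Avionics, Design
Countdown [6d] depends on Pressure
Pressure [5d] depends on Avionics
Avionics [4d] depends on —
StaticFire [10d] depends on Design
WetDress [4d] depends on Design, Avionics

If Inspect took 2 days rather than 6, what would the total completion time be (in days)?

16

Actual critical path: Design→WetDress→Rollout = 6+4+6 = 16 ⇒ 16 days.
Inspect is off the critical path — its longest chain is 10 days, giving 6 of slack.
No other chain overtakes it, so the finish is 16 days.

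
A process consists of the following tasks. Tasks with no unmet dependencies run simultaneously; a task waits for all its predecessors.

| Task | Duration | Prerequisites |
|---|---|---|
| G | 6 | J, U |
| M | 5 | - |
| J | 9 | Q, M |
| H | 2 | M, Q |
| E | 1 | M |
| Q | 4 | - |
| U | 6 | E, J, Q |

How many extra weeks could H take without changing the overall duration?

The longest chain is M→J→U→G = 5+9+6+6 = 26; overall finish 26 weeks.
The longest chain containing H totals 7 weeks.
Float = 26 − 7 = 19.

19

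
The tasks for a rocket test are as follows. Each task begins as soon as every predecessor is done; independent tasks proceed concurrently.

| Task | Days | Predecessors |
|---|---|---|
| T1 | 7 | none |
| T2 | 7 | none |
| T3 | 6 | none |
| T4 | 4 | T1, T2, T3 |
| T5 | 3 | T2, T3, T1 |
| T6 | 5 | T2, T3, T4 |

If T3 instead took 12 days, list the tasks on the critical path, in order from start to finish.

As given, the longest chain is T1→T4→T6 = 7+4+5 = 16, so the finish is 16 days.
The longest path through T3 is only 15 days, so T3 has float 1.
New critical path: T3→T4→T6 = 12+4+5 = 21 ⇒ 21 days.

T3, T4, T6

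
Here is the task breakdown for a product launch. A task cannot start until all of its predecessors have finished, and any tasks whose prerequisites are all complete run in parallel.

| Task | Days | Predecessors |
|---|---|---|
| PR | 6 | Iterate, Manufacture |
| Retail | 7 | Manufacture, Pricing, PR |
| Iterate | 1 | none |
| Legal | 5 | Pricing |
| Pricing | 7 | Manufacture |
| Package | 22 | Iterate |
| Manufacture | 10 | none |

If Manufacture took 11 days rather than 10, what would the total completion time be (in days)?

Baseline: Manufacture→Pricing→Retail = 10+7+7 = 24 → 24 days.
Since Manufacture is critical, the +1 change carries straight to that chain (now 25 days).
That remains the longest chain; total 25 days.

25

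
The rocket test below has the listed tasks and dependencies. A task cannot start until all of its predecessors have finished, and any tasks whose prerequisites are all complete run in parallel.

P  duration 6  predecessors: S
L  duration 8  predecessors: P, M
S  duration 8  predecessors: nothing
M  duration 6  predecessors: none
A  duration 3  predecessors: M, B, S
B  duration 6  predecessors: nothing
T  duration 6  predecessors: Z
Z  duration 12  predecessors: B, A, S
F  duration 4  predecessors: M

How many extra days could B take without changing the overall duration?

S→A→Z→T = 8+3+12+6 = 29 sets the makespan at 29 days.
Longest path through B: 27 days (earliest finish 6, latest finish 8).
Slack of B = 2 − 0 = 2 days.

2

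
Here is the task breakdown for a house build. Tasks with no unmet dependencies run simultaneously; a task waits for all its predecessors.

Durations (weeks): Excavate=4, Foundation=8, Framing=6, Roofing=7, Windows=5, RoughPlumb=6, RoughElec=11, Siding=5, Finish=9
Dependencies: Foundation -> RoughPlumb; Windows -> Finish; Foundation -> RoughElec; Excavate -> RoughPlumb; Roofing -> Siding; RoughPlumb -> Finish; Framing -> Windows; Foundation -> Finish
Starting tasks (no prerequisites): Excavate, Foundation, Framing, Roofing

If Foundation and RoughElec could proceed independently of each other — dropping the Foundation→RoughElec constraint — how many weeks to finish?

23

Original critical path: Foundation→RoughPlumb→Finish = 8+6+9 = 23 ⇒ 23 weeks.
Without Foundation→RoughElec, RoughElec's earliest start moves from 8 to 0.
After: Foundation→RoughPlumb→Finish = 8+6+9 = 23 → 23 weeks.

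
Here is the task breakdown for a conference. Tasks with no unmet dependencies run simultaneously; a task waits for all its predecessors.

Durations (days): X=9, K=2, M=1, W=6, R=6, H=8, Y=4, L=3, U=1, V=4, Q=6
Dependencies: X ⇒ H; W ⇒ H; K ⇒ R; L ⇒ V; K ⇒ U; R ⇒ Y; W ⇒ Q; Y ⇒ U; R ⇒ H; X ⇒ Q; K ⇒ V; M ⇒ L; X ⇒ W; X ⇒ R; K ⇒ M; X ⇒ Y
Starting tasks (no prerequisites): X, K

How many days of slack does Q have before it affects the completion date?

Critical path: X→W→H = 9+6+8 = 23, so the finish is 23 days.
Q finishes as early as 21 and must finish by 23.
Float = 23 − 21 = 2.

2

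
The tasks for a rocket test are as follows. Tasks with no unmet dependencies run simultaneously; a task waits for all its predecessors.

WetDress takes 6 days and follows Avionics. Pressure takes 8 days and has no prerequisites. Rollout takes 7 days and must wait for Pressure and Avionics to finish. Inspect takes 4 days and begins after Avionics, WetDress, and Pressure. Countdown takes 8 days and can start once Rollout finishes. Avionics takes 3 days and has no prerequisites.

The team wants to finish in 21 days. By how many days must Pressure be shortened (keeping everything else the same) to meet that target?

2

Current finish: 23 days; target: 21.
Pressure is on every critical path, so each day cut from Pressure cuts the finish by one (this holds down to a finish of 18).
Need 23 − 21 = 2 days off Pressure → Pressure becomes 6 days, finish becomes 21.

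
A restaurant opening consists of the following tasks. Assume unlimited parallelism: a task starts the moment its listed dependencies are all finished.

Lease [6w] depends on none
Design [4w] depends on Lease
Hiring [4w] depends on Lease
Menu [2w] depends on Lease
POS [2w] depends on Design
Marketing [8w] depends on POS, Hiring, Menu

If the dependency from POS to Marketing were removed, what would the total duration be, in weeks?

18

Original critical path: Lease→Design→POS→Marketing = 6+4+2+8 = 20 ⇒ 20 weeks.
Without POS→Marketing, Marketing's earliest start moves from 12 to 10.
New critical path: Lease→Hiring→Marketing = 6+4+8 = 18 ⇒ 18 weeks.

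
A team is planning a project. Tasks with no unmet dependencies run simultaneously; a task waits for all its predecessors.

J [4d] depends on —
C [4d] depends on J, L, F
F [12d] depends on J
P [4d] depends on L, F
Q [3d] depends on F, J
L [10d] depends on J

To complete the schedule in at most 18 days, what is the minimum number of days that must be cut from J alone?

2

Current finish: 20 days; target: 18.
J is on every critical path, so each day cut from J cuts the finish by one (this holds down to a finish of 17).
Need 20 − 18 = 2 days off J → J becomes 2 days, finish becomes 18.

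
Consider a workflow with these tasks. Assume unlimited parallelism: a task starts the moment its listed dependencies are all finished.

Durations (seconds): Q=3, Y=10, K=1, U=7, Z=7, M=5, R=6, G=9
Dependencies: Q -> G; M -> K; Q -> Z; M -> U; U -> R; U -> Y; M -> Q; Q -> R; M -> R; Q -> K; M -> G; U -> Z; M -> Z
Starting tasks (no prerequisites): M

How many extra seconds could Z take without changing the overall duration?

The longest chain is M→U→Y = 5+7+10 = 22; overall finish 22 seconds.
Z finishes as early as 19 and must finish by 22.
Float = 22 − 19 = 3.

3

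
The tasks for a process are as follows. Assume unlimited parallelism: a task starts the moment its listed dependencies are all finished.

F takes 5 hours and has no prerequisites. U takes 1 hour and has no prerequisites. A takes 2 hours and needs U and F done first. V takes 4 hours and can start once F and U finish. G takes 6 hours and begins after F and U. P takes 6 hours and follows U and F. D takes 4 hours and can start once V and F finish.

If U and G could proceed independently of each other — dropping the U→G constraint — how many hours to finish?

13

Before: longest chain F→V→D = 5+4+4 = 13, finish 13.
Dropping U→G doesn't change G's earliest start (5); another predecessor still binds.
After: F→V→D = 5+4+4 = 13 → 13 hours.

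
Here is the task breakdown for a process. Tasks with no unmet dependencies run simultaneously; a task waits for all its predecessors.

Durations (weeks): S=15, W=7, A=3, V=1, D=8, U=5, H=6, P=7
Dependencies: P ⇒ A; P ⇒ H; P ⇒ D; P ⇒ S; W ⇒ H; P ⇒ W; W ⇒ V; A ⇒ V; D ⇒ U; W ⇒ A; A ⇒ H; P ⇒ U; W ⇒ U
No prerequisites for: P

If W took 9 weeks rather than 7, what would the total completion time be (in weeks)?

Critical path before the change: P→W→A→H = 7+7+3+6 = 23 giving 23 weeks.
W lies on that path, so at 9 weeks the path becomes 25 weeks.
The critical path is still P→W→A→H; finish is now 25 weeks.

25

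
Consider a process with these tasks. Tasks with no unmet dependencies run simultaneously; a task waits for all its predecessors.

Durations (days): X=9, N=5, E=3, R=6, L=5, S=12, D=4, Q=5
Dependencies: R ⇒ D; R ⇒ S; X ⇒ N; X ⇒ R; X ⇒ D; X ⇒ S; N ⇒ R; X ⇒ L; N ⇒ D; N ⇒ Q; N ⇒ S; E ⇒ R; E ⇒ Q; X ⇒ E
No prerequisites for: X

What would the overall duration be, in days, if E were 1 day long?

32

The binding path is X→N→R→S = 9+5+6+12 = 32; finish at 32 days.
The longest path through E is only 30 days, so E has float 2.
The critical path is still X→N→R→S; finish is now 32 days.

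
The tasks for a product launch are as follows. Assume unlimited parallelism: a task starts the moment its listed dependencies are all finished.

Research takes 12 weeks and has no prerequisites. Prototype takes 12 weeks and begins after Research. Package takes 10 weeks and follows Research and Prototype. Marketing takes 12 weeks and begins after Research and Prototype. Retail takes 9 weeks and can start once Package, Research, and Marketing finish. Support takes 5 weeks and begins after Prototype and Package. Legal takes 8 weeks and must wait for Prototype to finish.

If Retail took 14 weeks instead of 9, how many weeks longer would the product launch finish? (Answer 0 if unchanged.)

Baseline: Research→Prototype→Marketing→Retail = 12+12+12+9 = 45 → 45 weeks.
Since Retail is critical, the +5 change carries straight to that chain (now 50 weeks).
The critical path is still Research→Prototype→Marketing→Retail; finish is now 50 weeks.
Change in finish: 50 − 45 = +5 weeks.

5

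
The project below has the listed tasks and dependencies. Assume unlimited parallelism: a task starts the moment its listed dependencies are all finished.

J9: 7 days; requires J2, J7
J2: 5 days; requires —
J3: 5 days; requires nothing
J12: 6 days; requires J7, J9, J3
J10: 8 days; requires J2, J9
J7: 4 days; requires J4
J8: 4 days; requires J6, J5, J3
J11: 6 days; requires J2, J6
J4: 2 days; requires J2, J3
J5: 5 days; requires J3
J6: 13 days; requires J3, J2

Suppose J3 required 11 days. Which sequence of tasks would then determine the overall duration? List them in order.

J3, J4, J7, J9, J10

Critical path before the change: J3→J4→J7→J9→J10 = 5+2+4+7+8 = 26 giving 26 days.
Since J3 is critical, the +6 change carries straight to that chain (now 32 days).
The critical path is still J3→J4→J7→J9→J10; finish is now 32 days.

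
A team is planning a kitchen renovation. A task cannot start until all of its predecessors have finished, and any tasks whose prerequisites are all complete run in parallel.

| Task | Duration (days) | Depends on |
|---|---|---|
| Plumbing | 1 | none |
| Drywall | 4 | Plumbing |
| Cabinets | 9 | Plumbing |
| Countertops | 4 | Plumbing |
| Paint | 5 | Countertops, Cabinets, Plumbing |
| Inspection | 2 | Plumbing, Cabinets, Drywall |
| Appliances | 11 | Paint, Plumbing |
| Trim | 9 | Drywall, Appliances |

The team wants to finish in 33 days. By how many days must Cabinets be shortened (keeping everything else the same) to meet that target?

Current finish: 35 days; target: 33.
Cabinets is on every critical path, so each day cut from Cabinets cuts the finish by one (this holds down to a finish of 30).
Need 35 − 33 = 2 days off Cabinets → Cabinets becomes 7 days, finish becomes 33.

2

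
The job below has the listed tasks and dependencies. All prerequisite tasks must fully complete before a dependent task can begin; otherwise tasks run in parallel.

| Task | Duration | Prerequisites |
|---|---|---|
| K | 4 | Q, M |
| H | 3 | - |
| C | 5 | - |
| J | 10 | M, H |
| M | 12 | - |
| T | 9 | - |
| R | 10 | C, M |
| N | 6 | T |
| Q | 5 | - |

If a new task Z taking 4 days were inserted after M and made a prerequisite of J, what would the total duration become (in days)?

Originally the project takes 22 days.
With Z inserted, J now waits for max(M, H, Z).
New critical path: M→Z→J = 12+4+10 = 26 ⇒ 26 days.

26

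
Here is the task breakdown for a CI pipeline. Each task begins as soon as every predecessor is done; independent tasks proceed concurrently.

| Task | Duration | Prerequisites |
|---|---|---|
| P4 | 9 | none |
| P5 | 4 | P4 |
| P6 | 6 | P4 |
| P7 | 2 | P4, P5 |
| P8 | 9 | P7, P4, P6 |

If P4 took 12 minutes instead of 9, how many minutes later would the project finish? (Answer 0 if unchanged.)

3

Actual critical path: P4→P5→P7→P8 = 9+4+2+9 = 24 ⇒ 24 minutes.
P4 is on the critical path; changing it to 12 makes that path 27 minutes.
That remains the longest chain; total 27 minutes.
Change in finish: 27 − 24 = +3 minutes.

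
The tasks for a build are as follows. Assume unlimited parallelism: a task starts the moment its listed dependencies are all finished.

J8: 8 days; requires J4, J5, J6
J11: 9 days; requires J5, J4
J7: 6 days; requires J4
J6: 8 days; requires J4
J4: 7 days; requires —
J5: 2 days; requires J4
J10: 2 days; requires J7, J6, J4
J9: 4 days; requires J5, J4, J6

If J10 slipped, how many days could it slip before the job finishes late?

6

The longest chain is J4→J6→J8 = 7+8+8 = 23; overall finish 23 days.
J10 finishes as early as 17 and must finish by 23.
Float = 23 − 17 = 6.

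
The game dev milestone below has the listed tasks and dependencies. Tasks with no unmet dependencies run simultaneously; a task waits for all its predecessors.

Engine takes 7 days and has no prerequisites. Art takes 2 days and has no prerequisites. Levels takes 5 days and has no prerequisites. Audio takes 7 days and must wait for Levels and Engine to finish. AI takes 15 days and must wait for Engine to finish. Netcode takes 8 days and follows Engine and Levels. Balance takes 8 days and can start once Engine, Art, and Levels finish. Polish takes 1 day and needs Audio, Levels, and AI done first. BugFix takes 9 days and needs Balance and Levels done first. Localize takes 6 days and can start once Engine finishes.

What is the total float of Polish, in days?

Engine→Balance→BugFix = 7+8+9 = 24 sets the makespan at 24 days.
The longest chain containing Polish totals 23 days.
Float = 24 − 23 = 1.

1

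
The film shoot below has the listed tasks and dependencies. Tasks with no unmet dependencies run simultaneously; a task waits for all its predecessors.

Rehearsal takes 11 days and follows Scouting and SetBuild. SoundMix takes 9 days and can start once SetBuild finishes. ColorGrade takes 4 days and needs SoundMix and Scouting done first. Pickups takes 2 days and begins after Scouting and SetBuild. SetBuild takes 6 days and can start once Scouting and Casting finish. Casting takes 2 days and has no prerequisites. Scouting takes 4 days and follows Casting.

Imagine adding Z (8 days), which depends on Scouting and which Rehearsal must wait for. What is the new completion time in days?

Originally the project takes 25 days.
With Z inserted, Rehearsal now waits for max(Scouting, SetBuild, Z).
New critical path: Casting→Scouting→Z→Rehearsal = 2+4+8+11 = 25 ⇒ 25 days.

25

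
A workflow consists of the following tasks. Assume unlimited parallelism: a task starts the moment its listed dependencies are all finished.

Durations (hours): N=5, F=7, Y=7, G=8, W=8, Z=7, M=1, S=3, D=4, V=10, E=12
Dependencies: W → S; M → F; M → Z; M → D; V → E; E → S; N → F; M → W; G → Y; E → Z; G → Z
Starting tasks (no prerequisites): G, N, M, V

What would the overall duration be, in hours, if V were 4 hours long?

As given, the longest chain is V→E→Z = 10+12+7 = 29, so the finish is 29 hours.
V lies on that path, so at 4 hours the path becomes 23 hours.
No other chain overtakes it, so the finish is 23 hours.

23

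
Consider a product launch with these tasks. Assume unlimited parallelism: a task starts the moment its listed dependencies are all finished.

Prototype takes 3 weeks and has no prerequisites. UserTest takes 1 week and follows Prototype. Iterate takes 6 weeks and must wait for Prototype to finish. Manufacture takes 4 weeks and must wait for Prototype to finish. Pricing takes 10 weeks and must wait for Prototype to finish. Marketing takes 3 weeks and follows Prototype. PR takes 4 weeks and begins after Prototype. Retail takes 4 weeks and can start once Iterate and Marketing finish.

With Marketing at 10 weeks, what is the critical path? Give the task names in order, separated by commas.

The binding path is Prototype→Iterate→Retail = 3+6+4 = 13; finish at 13 weeks.
Marketing has 3 weeks of float (longest path through it is 10).
New critical path: Prototype→Marketing→Retail = 3+10+4 = 17 ⇒ 17 weeks.

Prototype, Marketing, Retail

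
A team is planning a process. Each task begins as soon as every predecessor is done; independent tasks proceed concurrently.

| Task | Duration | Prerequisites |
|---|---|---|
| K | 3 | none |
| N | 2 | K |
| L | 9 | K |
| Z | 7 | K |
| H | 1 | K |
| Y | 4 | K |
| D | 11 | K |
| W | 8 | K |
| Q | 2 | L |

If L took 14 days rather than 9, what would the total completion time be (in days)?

19

Critical path before the change: K→L→Q = 3+9+2 = 14 giving 14 days.
L lies on that path, so at 14 days the path becomes 19 days.
The critical path is still K→L→Q; finish is now 19 days.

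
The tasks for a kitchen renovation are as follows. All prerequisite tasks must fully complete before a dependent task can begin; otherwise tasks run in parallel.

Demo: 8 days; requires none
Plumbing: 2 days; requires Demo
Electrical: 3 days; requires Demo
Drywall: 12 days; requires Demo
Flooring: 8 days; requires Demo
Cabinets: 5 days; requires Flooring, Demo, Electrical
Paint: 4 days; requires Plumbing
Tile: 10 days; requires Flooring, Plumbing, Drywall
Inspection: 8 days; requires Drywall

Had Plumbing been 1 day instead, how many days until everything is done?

Baseline: Demo→Drywall→Tile = 8+12+10 = 30 → 30 days.
Plumbing has 10 days of float (longest path through it is 20).
No other chain overtakes it, so the finish is 30 days.

30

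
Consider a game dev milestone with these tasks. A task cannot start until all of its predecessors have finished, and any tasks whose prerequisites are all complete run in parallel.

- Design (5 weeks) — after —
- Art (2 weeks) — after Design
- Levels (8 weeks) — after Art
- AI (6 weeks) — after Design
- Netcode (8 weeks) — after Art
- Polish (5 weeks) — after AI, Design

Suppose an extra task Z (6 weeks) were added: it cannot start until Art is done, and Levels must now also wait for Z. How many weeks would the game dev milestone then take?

21

Originally the game dev milestone takes 16 weeks.
With Z inserted, Levels now waits for max(Art, Z).
New critical path: Design→Art→Z→Levels = 5+2+6+8 = 21 ⇒ 21 weeks.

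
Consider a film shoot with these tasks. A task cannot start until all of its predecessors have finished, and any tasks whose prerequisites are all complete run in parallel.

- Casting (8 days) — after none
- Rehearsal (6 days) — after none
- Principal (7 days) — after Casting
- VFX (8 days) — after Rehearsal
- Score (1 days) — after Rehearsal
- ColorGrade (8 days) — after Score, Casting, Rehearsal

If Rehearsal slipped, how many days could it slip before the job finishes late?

1

Critical path: Casting→ColorGrade = 8+8 = 16, so the finish is 16 days.
Rehearsal finishes as early as 6 and must finish by 7.
Float = 16 − 15 = 1.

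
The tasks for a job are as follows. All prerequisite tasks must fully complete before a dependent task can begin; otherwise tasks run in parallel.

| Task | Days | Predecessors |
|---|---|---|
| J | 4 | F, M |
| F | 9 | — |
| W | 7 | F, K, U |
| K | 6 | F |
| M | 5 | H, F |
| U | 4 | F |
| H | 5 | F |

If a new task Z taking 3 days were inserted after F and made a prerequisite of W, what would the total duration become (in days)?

Originally the job takes 23 days.
With Z inserted, W now waits for max(F, K, U, Z).
New critical path: F→H→M→J = 9+5+5+4 = 23 ⇒ 23 days.

23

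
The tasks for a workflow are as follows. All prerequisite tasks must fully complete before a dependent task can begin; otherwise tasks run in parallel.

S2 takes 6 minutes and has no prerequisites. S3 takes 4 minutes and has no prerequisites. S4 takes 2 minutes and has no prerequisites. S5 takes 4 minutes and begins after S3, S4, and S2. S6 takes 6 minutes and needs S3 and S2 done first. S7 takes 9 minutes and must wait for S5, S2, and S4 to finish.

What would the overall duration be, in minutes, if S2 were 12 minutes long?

25

As given, the longest chain is S2→S5→S7 = 6+4+9 = 19, so the finish is 19 minutes.
Since S2 is critical, the +6 change carries straight to that chain (now 25 minutes).
The critical path is still S2→S5→S7; finish is now 25 minutes.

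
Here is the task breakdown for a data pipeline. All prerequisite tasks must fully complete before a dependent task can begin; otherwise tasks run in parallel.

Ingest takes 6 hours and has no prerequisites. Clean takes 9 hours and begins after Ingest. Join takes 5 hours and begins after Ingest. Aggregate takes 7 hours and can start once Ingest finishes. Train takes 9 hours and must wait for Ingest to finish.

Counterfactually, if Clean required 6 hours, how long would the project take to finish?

Actual critical path: Ingest→Clean = 6+9 = 15 ⇒ 15 hours.
Clean lies on that path, so at 6 hours the path becomes 12 hours.
Now Ingest→Train = 6+9 = 15 is longest, so the finish becomes 15 hours.

15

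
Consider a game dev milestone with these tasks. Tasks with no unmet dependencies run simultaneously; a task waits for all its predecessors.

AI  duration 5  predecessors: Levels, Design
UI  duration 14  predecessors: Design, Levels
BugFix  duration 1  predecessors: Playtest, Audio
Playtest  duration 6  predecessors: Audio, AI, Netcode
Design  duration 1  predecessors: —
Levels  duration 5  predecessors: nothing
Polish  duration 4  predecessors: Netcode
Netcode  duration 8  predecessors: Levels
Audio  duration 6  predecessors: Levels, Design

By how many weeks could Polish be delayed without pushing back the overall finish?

3

Critical path: Levels→Netcode→Playtest→BugFix = 5+8+6+1 = 20, so the finish is 20 weeks.
The longest chain containing Polish totals 17 weeks.
Float = 20 − 17 = 3.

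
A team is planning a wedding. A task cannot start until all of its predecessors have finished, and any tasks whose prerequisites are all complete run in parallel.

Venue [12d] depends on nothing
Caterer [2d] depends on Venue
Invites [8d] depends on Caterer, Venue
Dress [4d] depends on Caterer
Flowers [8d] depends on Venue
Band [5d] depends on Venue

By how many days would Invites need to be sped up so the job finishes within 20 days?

Current finish: 22 days; target: 20.
Invites is on every critical path, so each day cut from Invites cuts the finish by one (this holds down to a finish of 20).
Need 22 − 20 = 2 days off Invites → Invites becomes 6 days, finish becomes 20.

2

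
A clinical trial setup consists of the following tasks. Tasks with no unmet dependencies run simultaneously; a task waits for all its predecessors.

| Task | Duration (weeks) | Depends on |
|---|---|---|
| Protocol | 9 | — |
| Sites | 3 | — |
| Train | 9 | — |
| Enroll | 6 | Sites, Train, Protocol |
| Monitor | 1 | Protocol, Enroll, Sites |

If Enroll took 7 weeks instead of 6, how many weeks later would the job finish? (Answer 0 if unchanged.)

1

Baseline: Protocol→Enroll→Monitor = 9+6+1 = 16 → 16 weeks.
Since Enroll is critical, the +1 change carries straight to that chain (now 17 weeks).
The critical path is still Protocol→Enroll→Monitor; finish is now 17 weeks.
Change in finish: 17 − 16 = +1 weeks.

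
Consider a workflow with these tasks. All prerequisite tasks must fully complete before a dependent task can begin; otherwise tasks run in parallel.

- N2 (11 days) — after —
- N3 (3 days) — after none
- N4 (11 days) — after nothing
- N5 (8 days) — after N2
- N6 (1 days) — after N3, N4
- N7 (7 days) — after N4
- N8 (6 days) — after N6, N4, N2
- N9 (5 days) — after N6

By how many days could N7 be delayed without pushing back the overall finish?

1

N2→N5 = 11+8 = 19 sets the makespan at 19 days.
Longest path through N7: 18 days (earliest finish 18, latest finish 19).
Slack of N7 = 12 − 11 = 1 day.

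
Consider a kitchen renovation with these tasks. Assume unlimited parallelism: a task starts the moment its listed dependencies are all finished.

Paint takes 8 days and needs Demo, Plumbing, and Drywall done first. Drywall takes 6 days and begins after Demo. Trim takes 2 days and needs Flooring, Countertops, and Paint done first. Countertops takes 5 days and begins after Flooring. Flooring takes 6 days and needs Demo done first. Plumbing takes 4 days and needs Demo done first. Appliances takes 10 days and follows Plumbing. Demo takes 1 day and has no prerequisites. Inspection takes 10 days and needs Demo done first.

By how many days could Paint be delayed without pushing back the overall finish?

The longest chain is Demo→Drywall→Paint→Trim = 1+6+8+2 = 17; overall finish 17 days.
Paint finishes as early as 15 and must finish by 15.
So Paint can slip 15 − 15 = 0 days.

0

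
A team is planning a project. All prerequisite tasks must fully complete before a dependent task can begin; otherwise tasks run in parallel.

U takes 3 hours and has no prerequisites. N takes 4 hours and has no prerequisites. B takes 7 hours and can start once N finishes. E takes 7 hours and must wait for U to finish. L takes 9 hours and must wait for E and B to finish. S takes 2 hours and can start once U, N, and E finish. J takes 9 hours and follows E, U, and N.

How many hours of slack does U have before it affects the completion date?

1

The longest chain is N→B→L = 4+7+9 = 20; overall finish 20 hours.
The longest chain containing U totals 19 hours.
Slack of U = 1 − 0 = 1 hour.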